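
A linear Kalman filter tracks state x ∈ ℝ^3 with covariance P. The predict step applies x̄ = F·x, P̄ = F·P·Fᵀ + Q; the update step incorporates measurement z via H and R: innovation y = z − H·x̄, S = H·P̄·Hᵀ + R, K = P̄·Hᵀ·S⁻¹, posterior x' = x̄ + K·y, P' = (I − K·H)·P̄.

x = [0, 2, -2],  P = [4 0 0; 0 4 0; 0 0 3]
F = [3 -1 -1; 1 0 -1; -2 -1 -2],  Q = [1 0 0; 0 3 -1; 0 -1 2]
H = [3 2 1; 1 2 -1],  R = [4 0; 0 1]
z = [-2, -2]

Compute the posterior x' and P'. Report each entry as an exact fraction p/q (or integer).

x̄ = F·x = [0, 2, 2]
P̄ = F·P·Fᵀ + Q = [44 15 -14; 15 10 -3; -14 -3 34]
y = z − H·x̄ = [-8, -4]
S = H·P̄·Hᵀ + R = [558 286; 286 219]
K = P̄·Hᵀ·S⁻¹ = [3622/20203 3388/20203; 1355/20203 1736/20203; 6189/20203 -13064/20203]
x' = x̄ + K·y = [-42528/20203, 22622/20203, 43150/20203]
P' = (I − K·H)·P̄ = [54732/20203 -50263/20203 -49182/20203; -50263/20203 52052/20203 52105/20203; -49182/20203 52105/20203 68092/20203]

x' = [-42528/20203, 22622/20203, 43150/20203]
P' = [54732/20203 -50263/20203 -49182/20203; -50263/20203 52052/20203 52105/20203; -49182/20203 52105/20203 68092/20203]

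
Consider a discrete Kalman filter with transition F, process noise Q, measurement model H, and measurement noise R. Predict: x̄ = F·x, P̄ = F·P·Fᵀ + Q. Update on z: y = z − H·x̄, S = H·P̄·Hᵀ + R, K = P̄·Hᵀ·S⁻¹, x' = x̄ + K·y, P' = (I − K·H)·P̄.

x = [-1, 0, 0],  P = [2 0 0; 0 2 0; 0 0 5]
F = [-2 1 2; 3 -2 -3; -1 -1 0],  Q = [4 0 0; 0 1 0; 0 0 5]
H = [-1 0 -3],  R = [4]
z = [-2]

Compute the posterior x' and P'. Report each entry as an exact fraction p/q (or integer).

x̄ = F·x = [2, -3, 1]
P̄ = F·P·Fᵀ + Q = [34 -46 2; -46 72 -2; 2 -2 9]
y = z − H·x̄ = [3]
S = H·P̄·Hᵀ + R = [131]
K = P̄·Hᵀ·S⁻¹ = [-40/131; 52/131; -29/131]
x' = x̄ + K·y = [142/131, -237/131, 44/131]
P' = (I − K·H)·P̄ = [2854/131 -3946/131 -898/131; -3946/131 6728/131 1246/131; -898/131 1246/131 338/131]

x' = [142/131, -237/131, 44/131]
P' = [2854/131 -3946/131 -898/131; -3946/131 6728/131 1246/131; -898/131 1246/131 338/131]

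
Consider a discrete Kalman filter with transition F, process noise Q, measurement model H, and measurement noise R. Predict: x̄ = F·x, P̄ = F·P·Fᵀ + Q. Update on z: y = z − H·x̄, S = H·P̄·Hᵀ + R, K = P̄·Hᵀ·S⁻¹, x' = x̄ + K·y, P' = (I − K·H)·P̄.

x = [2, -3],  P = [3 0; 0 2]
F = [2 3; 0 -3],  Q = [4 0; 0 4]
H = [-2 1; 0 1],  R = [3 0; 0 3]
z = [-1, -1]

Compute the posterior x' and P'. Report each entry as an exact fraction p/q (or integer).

x̄ = F·x = [-5, 9]
P̄ = F·P·Fᵀ + Q = [34 -18; -18 22]
y = z − H·x̄ = [-20, -10]
S = H·P̄·Hᵀ + R = [233 58; 58 25]
K = P̄·Hᵀ·S⁻¹ = [-1106/2461 794/2461; 174/2461 1762/2461]
x' = x̄ + K·y = [1875/2461, 1049/2461]
P' = (I − K·H)·P̄ = [2850/2461 2382/2461; 2382/2461 5286/2461]

x' = [1875/2461, 1049/2461]
P' = [2850/2461 2382/2461; 2382/2461 5286/2461]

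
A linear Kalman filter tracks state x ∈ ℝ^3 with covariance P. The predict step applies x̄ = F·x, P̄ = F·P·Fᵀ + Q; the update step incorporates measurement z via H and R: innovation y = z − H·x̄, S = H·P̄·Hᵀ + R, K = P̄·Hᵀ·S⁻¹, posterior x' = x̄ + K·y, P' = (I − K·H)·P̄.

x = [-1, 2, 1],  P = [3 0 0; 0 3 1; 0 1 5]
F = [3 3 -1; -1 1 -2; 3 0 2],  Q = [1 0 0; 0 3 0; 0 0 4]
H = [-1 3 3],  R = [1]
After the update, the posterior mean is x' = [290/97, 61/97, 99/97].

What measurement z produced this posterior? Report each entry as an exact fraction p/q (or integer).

x̄ = F·x = [2, 1, -1]
P̄ = F·P·Fᵀ + Q = [54 3 23; 3 25 -27; 23 -27 51]
S = H·P̄·Hᵀ + R = [97]
K = P̄·Hᵀ·S⁻¹ = [24/97; -9/97; 49/97]
x' − x̄ = [96/97, -36/97, 196/97] = K·y
y = (KᵀK)⁻¹·Kᵀ·(x' − x̄) = [4]
z = y + H·x̄ = [4] + [-2] = [2]

z = [2]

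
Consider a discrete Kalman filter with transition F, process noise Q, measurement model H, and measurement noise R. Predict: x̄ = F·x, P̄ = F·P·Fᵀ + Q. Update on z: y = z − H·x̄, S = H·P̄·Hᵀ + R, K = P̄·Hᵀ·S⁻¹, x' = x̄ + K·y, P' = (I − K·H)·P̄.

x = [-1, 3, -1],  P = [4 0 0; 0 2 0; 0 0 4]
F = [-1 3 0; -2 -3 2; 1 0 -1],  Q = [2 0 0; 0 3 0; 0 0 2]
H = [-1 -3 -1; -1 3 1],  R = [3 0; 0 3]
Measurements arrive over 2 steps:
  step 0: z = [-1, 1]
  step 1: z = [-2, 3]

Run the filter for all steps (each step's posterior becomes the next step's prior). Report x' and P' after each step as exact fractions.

step 0: x̄ = F·x = [10, -9, 0]
step 0: P̄ = F·P·Fᵀ + Q = [24 -10 -4; -10 53 -16; -4 -16 10]
step 0: y = z − H·x̄ = [-18, 38]
step 0: S = H·P̄·Hᵀ + R = [350 -367; -367 486]
step 0: K = P̄·Hᵀ·S⁻¹ = [-16426/35411 -16630/35411; -8487/35411 4739/35411; 7934/35411 3514/35411]
step 0: x' = x̄ + K·y = [17838/35411, 14149/35411, -9280/35411]
step 0: P' = (I − K·H)·P̄ = [49584/35411 5622/35411 -17172/35411; 5622/35411 22945/35411 -48996/35411; -17172/35411 -48996/35411 140358/35411]
step 1: x̄ = F·x = [24609/35411, -96683/35411, 27118/35411]
step 1: P̄ = F·P·Fᵀ + Q = [293179/35411 -383835/35411 97098/35411; -383835/35411 1865298/35411 -612426/35411; 97098/35411 -612426/35411 295108/35411]
step 1: y = z − H·x̄ = [-309144/35411, 393773/35411]
step 1: S = H·P̄·Hᵀ + R = [11698832/35411 -13115055/35411; -13115055/35411 15916460/35411]
step 1: K = P̄·Hᵀ·S⁻¹ = [-31389170/80197249 -163272292/400986245; -15912573/80197249 69660171/400986245; 8479516/80197249 -6363056/400986245]
step 1: x' = x̄ + K·y = [-166769701/400986245, 374406928/400986245, -133817518/400986245]
step 1: P' = (I − K·H)·P̄ = [480327213/400986245 14854041/400986245 -54051786/400986245; 14854041/400986245 229070532/400986245 -463377042/400986245; -54051786/400986245 -463377042/400986245 1316990172/400986245]

step 0: x' = [17838/35411, 14149/35411, -9280/35411], P' = [49584/35411 5622/35411 -17172/35411; 5622/35411 22945/35411 -48996/35411; -17172/35411 -48996/35411 140358/35411]
step 1: x' = [-166769701/400986245, 374406928/400986245, -133817518/400986245], P' = [480327213/400986245 14854041/400986245 -54051786/400986245; 14854041/400986245 229070532/400986245 -463377042/400986245; -54051786/400986245 -463377042/400986245 1316990172/400986245]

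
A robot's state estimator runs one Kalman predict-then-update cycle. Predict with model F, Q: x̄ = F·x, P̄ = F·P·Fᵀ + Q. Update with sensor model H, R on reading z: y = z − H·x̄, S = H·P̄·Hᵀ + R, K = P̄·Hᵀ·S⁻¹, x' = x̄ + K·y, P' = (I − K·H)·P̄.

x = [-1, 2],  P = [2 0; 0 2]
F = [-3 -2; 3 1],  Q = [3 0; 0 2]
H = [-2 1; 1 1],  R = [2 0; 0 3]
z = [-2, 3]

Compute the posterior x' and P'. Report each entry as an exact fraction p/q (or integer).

x' = [1201/1042, 139/521]
P' = [236/521 121/521; 121/521 572/521]

x̄ = F·x = [-1, -1]
P̄ = F·P·Fᵀ + Q = [29 -22; -22 22]
y = z − H·x̄ = [-3, 5]
S = H·P̄·Hᵀ + R = [228 -14; -14 10]
K = P̄·Hᵀ·S⁻¹ = [-351/1042 119/521; 165/521 231/521]
x' = x̄ + K·y = [1201/1042, 139/521]
P' = (I − K·H)·P̄ = [236/521 121/521; 121/521 572/521]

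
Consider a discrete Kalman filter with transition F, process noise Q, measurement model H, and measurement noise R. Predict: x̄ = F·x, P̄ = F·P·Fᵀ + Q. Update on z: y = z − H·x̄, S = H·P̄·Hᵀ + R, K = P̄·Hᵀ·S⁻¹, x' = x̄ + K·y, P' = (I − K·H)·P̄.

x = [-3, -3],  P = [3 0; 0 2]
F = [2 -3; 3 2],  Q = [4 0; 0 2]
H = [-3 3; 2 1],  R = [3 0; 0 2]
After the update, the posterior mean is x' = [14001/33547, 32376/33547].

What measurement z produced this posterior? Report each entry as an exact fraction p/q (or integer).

x̄ = F·x = [3, -15]
P̄ = F·P·Fᵀ + Q = [34 6; 6 37]
S = H·P̄·Hᵀ + R = [534 -75; -75 199]
K = P̄·Hᵀ·S⁻¹ = [-3722/33547 11072/33547; 7394/33547 11047/33547]
x' − x̄ = [-86640/33547, 535581/33547] = K·y
y = (KᵀK)⁻¹·Kᵀ·(x' − x̄) = [56, 11]
z = y + H·x̄ = [56, 11] + [-54, -9] = [2, 2]

z = [2, 2]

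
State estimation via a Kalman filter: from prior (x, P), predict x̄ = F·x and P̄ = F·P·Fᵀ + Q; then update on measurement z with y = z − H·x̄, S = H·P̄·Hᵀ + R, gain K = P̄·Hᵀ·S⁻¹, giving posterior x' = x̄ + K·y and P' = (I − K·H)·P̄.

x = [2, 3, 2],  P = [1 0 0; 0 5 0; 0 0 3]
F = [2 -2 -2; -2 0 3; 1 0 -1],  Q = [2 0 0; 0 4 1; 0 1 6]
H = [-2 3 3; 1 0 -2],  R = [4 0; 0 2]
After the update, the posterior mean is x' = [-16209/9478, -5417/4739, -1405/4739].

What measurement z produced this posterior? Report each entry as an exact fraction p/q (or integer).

x̄ = F·x = [-6, 2, 0]
P̄ = F·P·Fᵀ + Q = [38 -22 8; -22 35 -10; 8 -10 10]
S = H·P̄·Hᵀ + R = [549 -86; -86 48]
K = P̄·Hᵀ·S⁻¹ = [-943/4739 965/9478; 1385/4739 2284/4739; -450/4739 -1991/4739]
x' − x̄ = [40659/9478, -14895/4739, -1405/4739] = K·y
y = (KᵀK)⁻¹·Kᵀ·(x' − x̄) = [-19, 5]
z = y + H·x̄ = [-19, 5] + [18, -6] = [-1, -1]

z = [-1, -1]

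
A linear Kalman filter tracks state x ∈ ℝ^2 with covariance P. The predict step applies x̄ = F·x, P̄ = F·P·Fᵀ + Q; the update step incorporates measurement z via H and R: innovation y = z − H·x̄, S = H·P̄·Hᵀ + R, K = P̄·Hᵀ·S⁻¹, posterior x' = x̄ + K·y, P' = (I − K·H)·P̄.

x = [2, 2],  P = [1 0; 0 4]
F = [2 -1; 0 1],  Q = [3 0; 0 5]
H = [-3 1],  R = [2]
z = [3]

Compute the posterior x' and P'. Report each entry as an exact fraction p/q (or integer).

x' = [9/134, 415/134]
P' = [105/134 241/134; 241/134 765/134]

x̄ = F·x = [2, 2]
P̄ = F·P·Fᵀ + Q = [11 -4; -4 9]
y = z − H·x̄ = [7]
S = H·P̄·Hᵀ + R = [134]
K = P̄·Hᵀ·S⁻¹ = [-37/134; 21/134]
x' = x̄ + K·y = [9/134, 415/134]
P' = (I − K·H)·P̄ = [105/134 241/134; 241/134 765/134]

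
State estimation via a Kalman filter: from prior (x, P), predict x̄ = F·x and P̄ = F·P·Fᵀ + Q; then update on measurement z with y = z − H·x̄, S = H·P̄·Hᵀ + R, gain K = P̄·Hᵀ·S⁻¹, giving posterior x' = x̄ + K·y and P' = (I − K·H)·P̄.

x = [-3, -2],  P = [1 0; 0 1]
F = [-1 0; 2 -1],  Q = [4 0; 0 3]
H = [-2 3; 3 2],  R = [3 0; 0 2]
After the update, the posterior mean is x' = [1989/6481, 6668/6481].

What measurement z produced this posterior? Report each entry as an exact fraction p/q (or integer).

x̄ = F·x = [3, -4]
P̄ = F·P·Fᵀ + Q = [5 -2; -2 8]
S = H·P̄·Hᵀ + R = [119 8; 8 55]
K = P̄·Hᵀ·S⁻¹ = [-968/6481 1437/6481; 1460/6481 966/6481]
x' − x̄ = [-17454/6481, 32592/6481] = K·y
y = (KᵀK)⁻¹·Kᵀ·(x' − x̄) = [21, 2]
z = y + H·x̄ = [21, 2] + [-18, 1] = [3, 3]

z = [3, 3]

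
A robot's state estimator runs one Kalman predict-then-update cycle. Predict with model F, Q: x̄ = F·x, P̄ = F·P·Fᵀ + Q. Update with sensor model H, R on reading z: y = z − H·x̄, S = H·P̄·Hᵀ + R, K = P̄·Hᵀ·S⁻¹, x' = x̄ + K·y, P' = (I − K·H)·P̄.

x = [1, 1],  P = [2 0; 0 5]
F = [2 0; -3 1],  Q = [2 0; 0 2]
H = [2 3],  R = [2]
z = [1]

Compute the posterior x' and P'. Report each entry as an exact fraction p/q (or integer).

x̄ = F·x = [2, -2]
P̄ = F·P·Fᵀ + Q = [10 -12; -12 25]
y = z − H·x̄ = [3]
S = H·P̄·Hᵀ + R = [123]
K = P̄·Hᵀ·S⁻¹ = [-16/123; 17/41]
x' = x̄ + K·y = [66/41, -31/41]
P' = (I − K·H)·P̄ = [974/123 -220/41; -220/41 158/41]

x' = [66/41, -31/41]
P' = [974/123 -220/41; -220/41 158/41]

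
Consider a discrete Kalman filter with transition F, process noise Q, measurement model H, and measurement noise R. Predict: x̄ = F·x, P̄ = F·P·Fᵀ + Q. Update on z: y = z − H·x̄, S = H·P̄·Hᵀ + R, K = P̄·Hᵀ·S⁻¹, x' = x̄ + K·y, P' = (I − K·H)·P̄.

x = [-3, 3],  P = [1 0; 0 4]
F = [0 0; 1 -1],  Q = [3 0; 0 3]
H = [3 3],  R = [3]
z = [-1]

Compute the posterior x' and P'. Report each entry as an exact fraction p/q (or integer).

x' = [3/2, -2]
P' = [75/34 -36/17; -36/17 40/17]

x̄ = F·x = [0, -6]
P̄ = F·P·Fᵀ + Q = [3 0; 0 8]
y = z − H·x̄ = [17]
S = H·P̄·Hᵀ + R = [102]
K = P̄·Hᵀ·S⁻¹ = [3/34; 4/17]
x' = x̄ + K·y = [3/2, -2]
P' = (I − K·H)·P̄ = [75/34 -36/17; -36/17 40/17]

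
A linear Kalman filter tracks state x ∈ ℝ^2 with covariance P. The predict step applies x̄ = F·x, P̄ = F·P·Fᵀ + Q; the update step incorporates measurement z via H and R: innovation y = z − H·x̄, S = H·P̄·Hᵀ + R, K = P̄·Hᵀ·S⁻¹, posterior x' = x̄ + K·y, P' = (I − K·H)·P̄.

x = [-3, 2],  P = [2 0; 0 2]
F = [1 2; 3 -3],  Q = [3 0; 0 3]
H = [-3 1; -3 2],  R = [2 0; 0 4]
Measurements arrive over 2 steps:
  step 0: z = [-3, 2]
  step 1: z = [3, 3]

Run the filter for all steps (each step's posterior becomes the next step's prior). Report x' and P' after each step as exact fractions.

step 0: x' = [1300/1141, 267/163], P' = [5756/5705 1608/815; 1608/815 3678/815]
step 1: x' = [-12890753/24959701, 25402458/24959701], P' = [14093932/24959701 24626280/24959701; 24626280/24959701 58055250/24959701]

step 0: x̄ = F·x = [1, -15]
step 0: P̄ = F·P·Fᵀ + Q = [13 -6; -6 39]
step 0: y = z − H·x̄ = [15, 35]
step 0: S = H·P̄·Hᵀ + R = [194 249; 249 349]
step 0: K = P̄·Hᵀ·S⁻¹ = [-3006/5705 1311/5705; -573/815 633/815]
step 0: x' = x̄ + K·y = [1300/1141, 267/163]
step 0: P' = (I − K·H)·P̄ = [5756/5705 1608/815; 1608/815 3678/815]
step 1: x̄ = F·x = [5038/1141, -1707/1141]
step 1: P̄ = F·P·Fᵀ + Q = [170879/5705 -20688/1141; -20688/1141 19605/1141]
step 1: y = z − H·x̄ = [2892/163, 21951/1141]
step 1: S = H·P̄·Hᵀ + R = [323998/815 380703/815; 380703/815 3194111/5705]
step 1: K = P̄·Hᵀ·S⁻¹ = [-8827758/24959701 1742691/24959701; -7911795/24959701 10557915/24959701]
step 1: x' = x̄ + K·y = [-12890753/24959701, 25402458/24959701]
step 1: P' = (I − K·H)·P̄ = [14093932/24959701 24626280/24959701; 24626280/24959701 58055250/24959701]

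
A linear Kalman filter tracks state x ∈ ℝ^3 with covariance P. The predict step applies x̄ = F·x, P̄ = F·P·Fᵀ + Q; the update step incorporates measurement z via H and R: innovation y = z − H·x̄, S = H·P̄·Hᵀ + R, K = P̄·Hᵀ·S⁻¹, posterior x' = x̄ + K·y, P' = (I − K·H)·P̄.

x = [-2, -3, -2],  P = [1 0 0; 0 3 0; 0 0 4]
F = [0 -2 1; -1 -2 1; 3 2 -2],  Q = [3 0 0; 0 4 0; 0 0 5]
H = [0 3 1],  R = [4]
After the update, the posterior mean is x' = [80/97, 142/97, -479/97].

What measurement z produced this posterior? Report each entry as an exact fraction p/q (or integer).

z = [-1]

x̄ = F·x = [4, 6, -8]
P̄ = F·P·Fᵀ + Q = [19 16 -20; 16 21 -23; -20 -23 42]
S = H·P̄·Hᵀ + R = [97]
K = P̄·Hᵀ·S⁻¹ = [28/97; 40/97; -27/97]
x' − x̄ = [-308/97, -440/97, 297/97] = K·y
y = (KᵀK)⁻¹·Kᵀ·(x' − x̄) = [-11]
z = y + H·x̄ = [-11] + [10] = [-1]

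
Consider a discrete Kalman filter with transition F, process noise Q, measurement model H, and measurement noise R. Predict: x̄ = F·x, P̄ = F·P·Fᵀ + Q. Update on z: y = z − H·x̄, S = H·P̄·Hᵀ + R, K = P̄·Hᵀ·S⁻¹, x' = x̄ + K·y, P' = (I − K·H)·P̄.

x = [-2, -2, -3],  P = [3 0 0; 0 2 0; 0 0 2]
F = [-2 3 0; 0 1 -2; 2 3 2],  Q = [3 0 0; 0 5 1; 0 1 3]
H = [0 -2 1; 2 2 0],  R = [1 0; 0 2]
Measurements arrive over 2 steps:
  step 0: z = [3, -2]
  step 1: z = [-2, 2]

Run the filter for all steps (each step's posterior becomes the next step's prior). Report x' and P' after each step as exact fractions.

step 0: x' = [1834/1261, -1957/776, -23663/10088], P' = [5091/1261 -354/97 -8934/1261; -354/97 2915/776 5661/776; -8934/1261 5661/776 152759/10088]
step 1: x' = [168884762/225517055, 17916503/225517055, -411062547/225517055], P' = [371833569/225517055 -278525229/225517055 -489062499/225517055; -278525229/225517055 295514209/225517055 523646929/225517055; -489062499/225517055 523646929/225517055 1137436319/225517055]

step 0: x̄ = F·x = [-2, 4, -16]
step 0: P̄ = F·P·Fᵀ + Q = [33 6 6; 6 15 -1; 6 -1 41]
step 0: y = z − H·x̄ = [27, -6]
step 0: S = H·P̄·Hᵀ + R = [106 -74; -74 242]
step 0: K = P̄·Hᵀ·S⁻¹ = [270/1261 489/1261; -169/776 83/776; 5573/10088 2121/10088]
step 0: x' = x̄ + K·y = [1834/1261, -1957/776, -23663/10088]
step 0: P' = (I − K·H)·P̄ = [5091/1261 -354/97 -8934/1261; -354/97 2915/776 5661/776; -8934/1261 5661/776 152759/10088]
step 1: x̄ = F·x = [-105667/10088, 21885/10088, -94305/10088]
step 1: P̄ = F·P·Fᵀ + Q = [976023/10088 -540129/10088 905589/10088; -540129/10088 404999/10088 -569379/10088; 905589/10088 -569379/10088 1014815/10088]
step 1: y = z − H·x̄ = [117899/10088, 46935/2522]
step 1: S = H·P̄·Hᵀ + R = [4922415/10088 303235/2522; 303235/2522 152904/1261]
step 1: K = P̄·Hᵀ·S⁻¹ = [67987959/225517055 18661668/45103411; -67381489/225517055 3397796/45103411; 90142461/225517055 6916886/45103411]
step 1: x' = x̄ + K·y = [168884762/225517055, 17916503/225517055, -411062547/225517055]
step 1: P' = (I − K·H)·P̄ = [371833569/225517055 -278525229/225517055 -489062499/225517055; -278525229/225517055 295514209/225517055 523646929/225517055; -489062499/225517055 523646929/225517055 1137436319/225517055]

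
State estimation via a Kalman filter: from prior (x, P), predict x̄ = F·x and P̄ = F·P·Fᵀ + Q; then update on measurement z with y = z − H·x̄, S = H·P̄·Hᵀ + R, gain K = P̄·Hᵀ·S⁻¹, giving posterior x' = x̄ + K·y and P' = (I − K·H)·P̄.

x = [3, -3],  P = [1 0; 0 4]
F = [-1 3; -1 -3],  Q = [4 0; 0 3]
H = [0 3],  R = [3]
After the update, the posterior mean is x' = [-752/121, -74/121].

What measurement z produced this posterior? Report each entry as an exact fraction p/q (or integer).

z = [-2]

x̄ = F·x = [-12, 6]
P̄ = F·P·Fᵀ + Q = [41 -35; -35 40]
S = H·P̄·Hᵀ + R = [363]
K = P̄·Hᵀ·S⁻¹ = [-35/121; 40/121]
x' − x̄ = [700/121, -800/121] = K·y
y = (KᵀK)⁻¹·Kᵀ·(x' − x̄) = [-20]
z = y + H·x̄ = [-20] + [18] = [-2]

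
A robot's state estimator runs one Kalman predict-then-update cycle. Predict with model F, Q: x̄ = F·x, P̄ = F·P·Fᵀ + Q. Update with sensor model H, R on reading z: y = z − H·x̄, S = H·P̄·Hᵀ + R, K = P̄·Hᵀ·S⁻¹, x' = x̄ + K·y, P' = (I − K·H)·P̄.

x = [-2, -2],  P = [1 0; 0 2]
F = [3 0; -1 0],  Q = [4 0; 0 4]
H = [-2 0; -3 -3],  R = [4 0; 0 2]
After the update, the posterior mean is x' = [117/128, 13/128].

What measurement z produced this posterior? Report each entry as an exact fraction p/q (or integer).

x̄ = F·x = [-6, 2]
P̄ = F·P·Fᵀ + Q = [13 -3; -3 5]
S = H·P̄·Hᵀ + R = [56 60; 60 110]
K = P̄·Hᵀ·S⁻¹ = [-53/128 -3/64; 51/128 -87/320]
x' − x̄ = [885/128, -243/128] = K·y
y = (KᵀK)⁻¹·Kᵀ·(x' − x̄) = [-15, -15]
z = y + H·x̄ = [-15, -15] + [12, 12] = [-3, -3]

z = [-3, -3]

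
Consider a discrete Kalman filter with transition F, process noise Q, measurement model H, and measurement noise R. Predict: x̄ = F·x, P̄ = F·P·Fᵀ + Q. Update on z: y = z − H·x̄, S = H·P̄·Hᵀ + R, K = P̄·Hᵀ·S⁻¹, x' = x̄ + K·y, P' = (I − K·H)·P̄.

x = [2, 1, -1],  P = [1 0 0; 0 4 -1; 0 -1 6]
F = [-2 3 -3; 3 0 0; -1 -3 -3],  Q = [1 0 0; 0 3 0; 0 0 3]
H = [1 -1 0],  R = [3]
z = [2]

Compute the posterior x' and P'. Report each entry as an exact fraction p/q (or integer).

x' = [71/10, 183/35, -71/70]
P' = [237/20 93/10 9/20; 93/10 339/35 -3/70; 9/20 -3/70 10111/140]

x̄ = F·x = [2, 6, -2]
P̄ = F·P·Fᵀ + Q = [113 -6 20; -6 12 -3; 20 -3 76]
y = z − H·x̄ = [6]
S = H·P̄·Hᵀ + R = [140]
K = P̄·Hᵀ·S⁻¹ = [17/20; -9/70; 23/140]
x' = x̄ + K·y = [71/10, 183/35, -71/70]
P' = (I − K·H)·P̄ = [237/20 93/10 9/20; 93/10 339/35 -3/70; 9/20 -3/70 10111/140]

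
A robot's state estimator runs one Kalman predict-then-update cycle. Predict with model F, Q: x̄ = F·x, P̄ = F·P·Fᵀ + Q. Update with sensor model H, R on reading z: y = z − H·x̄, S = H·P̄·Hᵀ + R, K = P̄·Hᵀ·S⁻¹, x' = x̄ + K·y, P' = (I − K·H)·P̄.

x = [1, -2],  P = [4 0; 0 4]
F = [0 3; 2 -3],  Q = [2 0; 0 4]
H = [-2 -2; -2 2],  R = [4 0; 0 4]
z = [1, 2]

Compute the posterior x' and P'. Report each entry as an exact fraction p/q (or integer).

x' = [-2673/3517, 1098/3517]
P' = [1702/3517 -36/3517; -36/3517 1720/3517]

x̄ = F·x = [-6, 8]
P̄ = F·P·Fᵀ + Q = [38 -36; -36 56]
y = z − H·x̄ = [5, -26]
S = H·P̄·Hᵀ + R = [92 -72; -72 668]
K = P̄·Hᵀ·S⁻¹ = [-833/3517 -869/3517; -842/3517 878/3517]
x' = x̄ + K·y = [-2673/3517, 1098/3517]
P' = (I − K·H)·P̄ = [1702/3517 -36/3517; -36/3517 1720/3517]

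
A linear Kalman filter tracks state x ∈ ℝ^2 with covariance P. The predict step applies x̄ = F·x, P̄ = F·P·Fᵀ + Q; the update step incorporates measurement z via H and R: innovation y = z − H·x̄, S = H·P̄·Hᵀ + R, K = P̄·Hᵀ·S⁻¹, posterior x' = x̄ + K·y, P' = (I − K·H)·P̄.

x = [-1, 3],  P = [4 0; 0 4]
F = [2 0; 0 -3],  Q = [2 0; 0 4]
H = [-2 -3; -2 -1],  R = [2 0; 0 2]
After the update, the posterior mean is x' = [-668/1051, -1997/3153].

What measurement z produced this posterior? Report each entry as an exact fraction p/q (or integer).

x̄ = F·x = [-2, -9]
P̄ = F·P·Fᵀ + Q = [18 0; 0 40]
S = H·P̄·Hᵀ + R = [434 192; 192 114]
K = P̄·Hᵀ·S⁻¹ = [234/1051 -726/1051; -500/1051 1420/3153]
x' − x̄ = [1434/1051, 26380/3153] = K·y
y = (KᵀK)⁻¹·Kᵀ·(x' − x̄) = [-28, -11]
z = y + H·x̄ = [-28, -11] + [31, 13] = [3, 2]

z = [3, 2]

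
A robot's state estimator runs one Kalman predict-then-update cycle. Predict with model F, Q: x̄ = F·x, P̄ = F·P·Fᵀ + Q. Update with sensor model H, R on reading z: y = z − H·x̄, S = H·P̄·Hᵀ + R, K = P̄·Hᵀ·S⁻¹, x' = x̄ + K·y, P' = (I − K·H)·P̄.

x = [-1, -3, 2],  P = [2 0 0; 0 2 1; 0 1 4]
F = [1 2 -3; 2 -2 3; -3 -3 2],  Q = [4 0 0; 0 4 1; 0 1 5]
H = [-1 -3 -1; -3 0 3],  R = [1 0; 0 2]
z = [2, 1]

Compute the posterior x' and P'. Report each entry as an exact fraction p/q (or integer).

x̄ = F·x = [-13, 10, 16]
P̄ = F·P·Fᵀ + Q = [38 -28 -29; -28 44 12; -29 12 45]
y = z − H·x̄ = [35, -86]
S = H·P̄·Hᵀ + R = [326 -381; -381 1271]
K = P̄·Hᵀ·S⁻¹ = [18744/269185 -36951/269185; -101716/269185 -5076/269185; 3698/53837 10512/53837]
x' = x̄ + K·y = [334421/269185, -431674/269185, 86790/53837]
P' = (I − K·H)·P̄ = [1396079/269185 -928756/269185 274289/53837; -928756/269185 654204/269185 -186428/53837; 274289/53837 -186428/53837 281297/53837]

x' = [334421/269185, -431674/269185, 86790/53837]
P' = [1396079/269185 -928756/269185 274289/53837; -928756/269185 654204/269185 -186428/53837; 274289/53837 -186428/53837 281297/53837]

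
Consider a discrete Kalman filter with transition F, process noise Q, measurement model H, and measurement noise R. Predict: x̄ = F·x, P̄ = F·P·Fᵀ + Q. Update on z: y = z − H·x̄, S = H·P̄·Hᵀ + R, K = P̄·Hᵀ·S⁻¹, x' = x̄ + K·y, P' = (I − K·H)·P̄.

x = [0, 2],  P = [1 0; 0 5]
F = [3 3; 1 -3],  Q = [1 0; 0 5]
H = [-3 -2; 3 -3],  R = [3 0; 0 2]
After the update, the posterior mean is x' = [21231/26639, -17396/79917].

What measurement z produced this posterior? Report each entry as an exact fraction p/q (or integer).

x̄ = F·x = [6, -6]
P̄ = F·P·Fᵀ + Q = [55 -42; -42 51]
S = H·P̄·Hᵀ + R = [198 -315; -315 1712]
K = P̄·Hᵀ·S⁻¹ = [-5223/26639 3567/26639; -15599/79917 -5298/26639]
x' − x̄ = [-138603/26639, 462106/79917] = K·y
y = (KᵀK)⁻¹·Kᵀ·(x' − x̄) = [4, -33]
z = y + H·x̄ = [4, -33] + [-6, 36] = [-2, 3]

z = [-2, 3]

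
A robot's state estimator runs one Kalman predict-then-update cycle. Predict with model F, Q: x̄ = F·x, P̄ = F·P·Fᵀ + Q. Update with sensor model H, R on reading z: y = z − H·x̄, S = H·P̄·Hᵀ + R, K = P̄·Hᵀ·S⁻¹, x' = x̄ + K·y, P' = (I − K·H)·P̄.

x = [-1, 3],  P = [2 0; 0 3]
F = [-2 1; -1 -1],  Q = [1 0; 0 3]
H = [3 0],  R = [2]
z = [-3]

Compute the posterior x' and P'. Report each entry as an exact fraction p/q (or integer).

x̄ = F·x = [5, -2]
P̄ = F·P·Fᵀ + Q = [12 1; 1 8]
y = z − H·x̄ = [-18]
S = H·P̄·Hᵀ + R = [110]
K = P̄·Hᵀ·S⁻¹ = [18/55; 3/110]
x' = x̄ + K·y = [-49/55, -137/55]
P' = (I − K·H)·P̄ = [12/55 1/55; 1/55 871/110]

x' = [-49/55, -137/55]
P' = [12/55 1/55; 1/55 871/110]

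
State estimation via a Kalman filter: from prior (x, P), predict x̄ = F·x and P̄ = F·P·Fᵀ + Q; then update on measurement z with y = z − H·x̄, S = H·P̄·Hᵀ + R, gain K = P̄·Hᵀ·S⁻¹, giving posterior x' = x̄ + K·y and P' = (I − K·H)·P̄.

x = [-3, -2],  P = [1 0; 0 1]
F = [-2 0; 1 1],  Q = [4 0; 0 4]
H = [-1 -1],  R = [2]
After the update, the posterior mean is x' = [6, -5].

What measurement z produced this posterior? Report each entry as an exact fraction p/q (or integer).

x̄ = F·x = [6, -5]
P̄ = F·P·Fᵀ + Q = [8 -2; -2 6]
S = H·P̄·Hᵀ + R = [12]
K = P̄·Hᵀ·S⁻¹ = [-1/2; -1/3]
x' − x̄ = [0, 0] = K·y
y = (KᵀK)⁻¹·Kᵀ·(x' − x̄) = [0]
z = y + H·x̄ = [0] + [-1] = [-1]

z = [-1]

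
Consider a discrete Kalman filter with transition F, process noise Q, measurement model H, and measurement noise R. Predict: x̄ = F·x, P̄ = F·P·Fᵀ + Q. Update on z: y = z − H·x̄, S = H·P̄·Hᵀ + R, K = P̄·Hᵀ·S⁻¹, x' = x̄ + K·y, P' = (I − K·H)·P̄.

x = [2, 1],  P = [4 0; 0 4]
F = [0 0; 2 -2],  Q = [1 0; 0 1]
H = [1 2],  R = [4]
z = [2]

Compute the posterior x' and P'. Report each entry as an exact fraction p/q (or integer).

x' = [-2/137, 142/137]
P' = [136/137 -66/137; -66/137 165/137]

x̄ = F·x = [0, 2]
P̄ = F·P·Fᵀ + Q = [1 0; 0 33]
y = z − H·x̄ = [-2]
S = H·P̄·Hᵀ + R = [137]
K = P̄·Hᵀ·S⁻¹ = [1/137; 66/137]
x' = x̄ + K·y = [-2/137, 142/137]
P' = (I − K·H)·P̄ = [136/137 -66/137; -66/137 165/137]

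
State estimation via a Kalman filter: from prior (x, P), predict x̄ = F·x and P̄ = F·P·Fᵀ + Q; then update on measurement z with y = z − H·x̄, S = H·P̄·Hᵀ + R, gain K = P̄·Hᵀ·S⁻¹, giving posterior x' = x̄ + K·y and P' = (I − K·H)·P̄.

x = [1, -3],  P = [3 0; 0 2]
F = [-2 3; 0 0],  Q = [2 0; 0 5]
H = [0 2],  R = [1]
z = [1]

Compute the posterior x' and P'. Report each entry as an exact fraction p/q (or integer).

x' = [-11, 10/21]
P' = [32 0; 0 5/21]

x̄ = F·x = [-11, 0]
P̄ = F·P·Fᵀ + Q = [32 0; 0 5]
y = z − H·x̄ = [1]
S = H·P̄·Hᵀ + R = [21]
K = P̄·Hᵀ·S⁻¹ = [0; 10/21]
x' = x̄ + K·y = [-11, 10/21]
P' = (I − K·H)·P̄ = [32 0; 0 5/21]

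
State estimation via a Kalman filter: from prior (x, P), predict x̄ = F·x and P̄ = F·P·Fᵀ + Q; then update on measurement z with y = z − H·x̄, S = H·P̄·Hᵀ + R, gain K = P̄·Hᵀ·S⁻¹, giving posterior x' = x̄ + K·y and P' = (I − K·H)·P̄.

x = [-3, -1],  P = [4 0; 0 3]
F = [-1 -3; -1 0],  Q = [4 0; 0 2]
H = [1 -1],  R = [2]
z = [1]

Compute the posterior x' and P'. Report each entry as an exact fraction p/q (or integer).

x' = [148/35, 109/35]
P' = [264/35 202/35; 202/35 206/35]

x̄ = F·x = [6, 3]
P̄ = F·P·Fᵀ + Q = [35 4; 4 6]
y = z − H·x̄ = [-2]
S = H·P̄·Hᵀ + R = [35]
K = P̄·Hᵀ·S⁻¹ = [31/35; -2/35]
x' = x̄ + K·y = [148/35, 109/35]
P' = (I − K·H)·P̄ = [264/35 202/35; 202/35 206/35]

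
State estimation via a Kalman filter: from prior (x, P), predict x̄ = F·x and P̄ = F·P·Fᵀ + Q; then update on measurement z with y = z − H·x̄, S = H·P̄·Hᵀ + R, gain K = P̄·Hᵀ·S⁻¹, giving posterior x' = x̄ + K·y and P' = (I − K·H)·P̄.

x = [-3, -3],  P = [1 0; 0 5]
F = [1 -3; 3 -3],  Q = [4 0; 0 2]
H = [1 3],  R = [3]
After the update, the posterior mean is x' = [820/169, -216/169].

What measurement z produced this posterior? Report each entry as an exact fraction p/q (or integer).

x̄ = F·x = [6, 0]
P̄ = F·P·Fᵀ + Q = [50 48; 48 56]
S = H·P̄·Hᵀ + R = [845]
K = P̄·Hᵀ·S⁻¹ = [194/845; 216/845]
x' − x̄ = [-194/169, -216/169] = K·y
y = (KᵀK)⁻¹·Kᵀ·(x' − x̄) = [-5]
z = y + H·x̄ = [-5] + [6] = [1]

z = [1]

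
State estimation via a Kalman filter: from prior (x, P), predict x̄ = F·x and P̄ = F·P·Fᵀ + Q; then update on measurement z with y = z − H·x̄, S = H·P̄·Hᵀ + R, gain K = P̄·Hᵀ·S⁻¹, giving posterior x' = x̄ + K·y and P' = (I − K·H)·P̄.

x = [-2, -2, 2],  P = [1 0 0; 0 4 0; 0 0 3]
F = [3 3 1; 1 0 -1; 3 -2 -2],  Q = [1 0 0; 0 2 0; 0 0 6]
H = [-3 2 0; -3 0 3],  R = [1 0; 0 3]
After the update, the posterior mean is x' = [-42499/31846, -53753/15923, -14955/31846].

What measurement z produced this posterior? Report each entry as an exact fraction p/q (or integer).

z = [-3, 3]

x̄ = F·x = [-10, -4, -6]
P̄ = F·P·Fᵀ + Q = [49 0 -21; 0 6 9; -21 9 43]
S = H·P̄·Hᵀ + R = [466 684; 684 1209]
K = P̄·Hᵀ·S⁻¹ = [-11361/31846 448/15923; -660/15923 729/15923; -11133/31846 5678/15923]
x' − x̄ = [275961/31846, 9939/15923, 176121/31846] = K·y
y = (KᵀK)⁻¹·Kᵀ·(x' − x̄) = [-25, -9]
z = y + H·x̄ = [-25, -9] + [22, 12] = [-3, 3]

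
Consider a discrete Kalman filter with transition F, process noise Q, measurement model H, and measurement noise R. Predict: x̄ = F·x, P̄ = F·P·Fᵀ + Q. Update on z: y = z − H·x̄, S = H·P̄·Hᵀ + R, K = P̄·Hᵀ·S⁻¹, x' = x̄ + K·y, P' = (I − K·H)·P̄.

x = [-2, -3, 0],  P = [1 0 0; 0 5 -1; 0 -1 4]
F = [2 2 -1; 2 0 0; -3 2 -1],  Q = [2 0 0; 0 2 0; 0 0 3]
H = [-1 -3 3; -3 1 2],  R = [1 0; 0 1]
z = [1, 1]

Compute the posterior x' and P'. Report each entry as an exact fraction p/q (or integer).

x̄ = F·x = [-10, -4, 0]
P̄ = F·P·Fᵀ + Q = [34 4 22; 4 6 -6; 22 -6 40]
y = z − H·x̄ = [-21, -25]
S = H·P̄·Hᵀ + R = [449 132; 132 161]
K = P̄·Hᵀ·S⁻¹ = [10348/54865 -26886/54865; -4064/54865 -2802/54865; 3524/10973 -2344/10973]
x' = x̄ + K·y = [-93808/54865, -64066/54865, -15404/10973]
P' = (I − K·H)·P̄ = [206606/54865 149432/54865 44350/10973; 149432/54865 116194/54865 32930/10973; 44350/10973 32930/10973 48888/10973]

x' = [-93808/54865, -64066/54865, -15404/10973]
P' = [206606/54865 149432/54865 44350/10973; 149432/54865 116194/54865 32930/10973; 44350/10973 32930/10973 48888/10973]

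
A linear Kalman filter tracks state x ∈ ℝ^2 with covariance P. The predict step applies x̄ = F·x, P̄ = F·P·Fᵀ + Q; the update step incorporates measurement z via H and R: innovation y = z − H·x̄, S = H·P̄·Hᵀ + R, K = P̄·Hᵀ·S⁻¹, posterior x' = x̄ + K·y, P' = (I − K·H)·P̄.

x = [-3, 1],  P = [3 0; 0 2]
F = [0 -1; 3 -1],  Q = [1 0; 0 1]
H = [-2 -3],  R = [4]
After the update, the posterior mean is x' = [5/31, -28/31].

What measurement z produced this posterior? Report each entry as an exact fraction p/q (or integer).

x̄ = F·x = [-1, -10]
P̄ = F·P·Fᵀ + Q = [3 2; 2 30]
S = H·P̄·Hᵀ + R = [310]
K = P̄·Hᵀ·S⁻¹ = [-6/155; -47/155]
x' − x̄ = [36/31, 282/31] = K·y
y = (KᵀK)⁻¹·Kᵀ·(x' − x̄) = [-30]
z = y + H·x̄ = [-30] + [32] = [2]

z = [2]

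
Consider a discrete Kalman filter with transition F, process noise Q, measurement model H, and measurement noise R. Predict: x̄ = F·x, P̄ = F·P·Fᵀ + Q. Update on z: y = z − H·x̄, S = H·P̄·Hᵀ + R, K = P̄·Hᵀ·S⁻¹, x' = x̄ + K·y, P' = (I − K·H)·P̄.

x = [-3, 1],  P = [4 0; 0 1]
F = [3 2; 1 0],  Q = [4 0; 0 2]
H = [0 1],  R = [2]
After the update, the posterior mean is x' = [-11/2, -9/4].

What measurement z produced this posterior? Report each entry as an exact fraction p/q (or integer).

z = [-2]

x̄ = F·x = [-7, -3]
P̄ = F·P·Fᵀ + Q = [44 12; 12 6]
S = H·P̄·Hᵀ + R = [8]
K = P̄·Hᵀ·S⁻¹ = [3/2; 3/4]
x' − x̄ = [3/2, 3/4] = K·y
y = (KᵀK)⁻¹·Kᵀ·(x' − x̄) = [1]
z = y + H·x̄ = [1] + [-3] = [-2]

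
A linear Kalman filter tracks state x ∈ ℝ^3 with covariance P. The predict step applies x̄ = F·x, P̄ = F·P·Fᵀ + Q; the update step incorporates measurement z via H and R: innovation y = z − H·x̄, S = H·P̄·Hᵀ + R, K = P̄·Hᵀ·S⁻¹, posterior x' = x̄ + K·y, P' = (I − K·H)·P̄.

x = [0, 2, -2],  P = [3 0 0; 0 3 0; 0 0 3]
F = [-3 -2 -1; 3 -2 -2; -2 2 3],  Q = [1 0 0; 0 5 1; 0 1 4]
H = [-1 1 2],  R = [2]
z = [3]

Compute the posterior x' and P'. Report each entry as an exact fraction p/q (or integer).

x' = [-616/163, -145/163, 4/163]
P' = [3645/163 -3149/163 3339/163; -3149/163 8287/163 -5747/163; 3339/163 -5747/163 4609/163]

x̄ = F·x = [-2, 0, -2]
P̄ = F·P·Fᵀ + Q = [43 -9 -3; -9 56 -47; -3 -47 55]
y = z − H·x̄ = [5]
S = H·P̄·Hᵀ + R = [163]
K = P̄·Hᵀ·S⁻¹ = [-58/163; -29/163; 66/163]
x' = x̄ + K·y = [-616/163, -145/163, 4/163]
P' = (I − K·H)·P̄ = [3645/163 -3149/163 3339/163; -3149/163 8287/163 -5747/163; 3339/163 -5747/163 4609/163]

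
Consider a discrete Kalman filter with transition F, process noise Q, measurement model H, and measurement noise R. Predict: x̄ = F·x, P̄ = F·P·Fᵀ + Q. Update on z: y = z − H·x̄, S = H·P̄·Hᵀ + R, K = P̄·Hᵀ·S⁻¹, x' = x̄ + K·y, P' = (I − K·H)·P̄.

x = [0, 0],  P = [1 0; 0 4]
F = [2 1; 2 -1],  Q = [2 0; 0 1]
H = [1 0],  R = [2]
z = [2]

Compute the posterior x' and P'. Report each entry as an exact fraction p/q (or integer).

x̄ = F·x = [0, 0]
P̄ = F·P·Fᵀ + Q = [10 0; 0 9]
y = z − H·x̄ = [2]
S = H·P̄·Hᵀ + R = [12]
K = P̄·Hᵀ·S⁻¹ = [5/6; 0]
x' = x̄ + K·y = [5/3, 0]
P' = (I − K·H)·P̄ = [5/3 0; 0 9]

x' = [5/3, 0]
P' = [5/3 0; 0 9]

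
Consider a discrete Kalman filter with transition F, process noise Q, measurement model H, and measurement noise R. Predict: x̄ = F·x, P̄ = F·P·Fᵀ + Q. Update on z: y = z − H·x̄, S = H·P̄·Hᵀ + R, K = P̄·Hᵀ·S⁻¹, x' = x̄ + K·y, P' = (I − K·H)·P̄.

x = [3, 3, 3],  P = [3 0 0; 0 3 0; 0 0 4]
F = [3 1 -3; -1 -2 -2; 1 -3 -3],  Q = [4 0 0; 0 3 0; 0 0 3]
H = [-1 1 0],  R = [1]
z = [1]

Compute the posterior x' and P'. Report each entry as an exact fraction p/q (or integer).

x' = [-898/87, -830/87, -416/29]
P' = [2369/87 2308/87 1105/29; 2308/87 2333/87 1106/29; 1105/29 1106/29 1998/29]

x̄ = F·x = [3, -15, -15]
P̄ = F·P·Fᵀ + Q = [70 9 36; 9 34 39; 36 39 69]
y = z − H·x̄ = [19]
S = H·P̄·Hᵀ + R = [87]
K = P̄·Hᵀ·S⁻¹ = [-61/87; 25/87; 1/29]
x' = x̄ + K·y = [-898/87, -830/87, -416/29]
P' = (I − K·H)·P̄ = [2369/87 2308/87 1105/29; 2308/87 2333/87 1106/29; 1105/29 1106/29 1998/29]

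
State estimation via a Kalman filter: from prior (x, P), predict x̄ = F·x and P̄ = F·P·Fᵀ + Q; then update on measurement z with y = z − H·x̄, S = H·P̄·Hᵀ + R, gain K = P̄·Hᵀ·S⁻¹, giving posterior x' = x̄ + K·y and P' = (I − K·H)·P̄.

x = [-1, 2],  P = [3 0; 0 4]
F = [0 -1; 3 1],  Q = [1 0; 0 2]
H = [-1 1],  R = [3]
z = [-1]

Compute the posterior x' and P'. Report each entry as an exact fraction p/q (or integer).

x̄ = F·x = [-2, -1]
P̄ = F·P·Fᵀ + Q = [5 -4; -4 33]
y = z − H·x̄ = [-2]
S = H·P̄·Hᵀ + R = [49]
K = P̄·Hᵀ·S⁻¹ = [-9/49; 37/49]
x' = x̄ + K·y = [-80/49, -123/49]
P' = (I − K·H)·P̄ = [164/49 137/49; 137/49 248/49]

x' = [-80/49, -123/49]
P' = [164/49 137/49; 137/49 248/49]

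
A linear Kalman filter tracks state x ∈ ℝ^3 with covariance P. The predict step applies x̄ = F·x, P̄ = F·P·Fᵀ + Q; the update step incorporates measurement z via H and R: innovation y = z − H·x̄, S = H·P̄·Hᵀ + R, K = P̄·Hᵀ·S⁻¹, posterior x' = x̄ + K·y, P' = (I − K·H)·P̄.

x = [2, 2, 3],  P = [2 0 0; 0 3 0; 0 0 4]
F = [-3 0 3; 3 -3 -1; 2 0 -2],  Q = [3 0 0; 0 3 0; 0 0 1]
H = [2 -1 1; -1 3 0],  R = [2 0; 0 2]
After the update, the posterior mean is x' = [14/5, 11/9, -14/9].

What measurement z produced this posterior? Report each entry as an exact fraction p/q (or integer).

x̄ = F·x = [3, -3, -2]
P̄ = F·P·Fᵀ + Q = [57 -30 -36; -30 52 20; -36 20 25]
S = H·P̄·Hᵀ + R = [243 -384; -384 707]
K = P̄·Hᵀ·S⁻¹ = [2212/2705 639/2705; 1276/4869 658/1623; -2101/4869 -160/1623]
x' − x̄ = [-1/5, 38/9, 4/9] = K·y
y = (KᵀK)⁻¹·Kᵀ·(x' − x̄) = [-4, 13]
z = y + H·x̄ = [-4, 13] + [7, -12] = [3, 1]

z = [3, 1]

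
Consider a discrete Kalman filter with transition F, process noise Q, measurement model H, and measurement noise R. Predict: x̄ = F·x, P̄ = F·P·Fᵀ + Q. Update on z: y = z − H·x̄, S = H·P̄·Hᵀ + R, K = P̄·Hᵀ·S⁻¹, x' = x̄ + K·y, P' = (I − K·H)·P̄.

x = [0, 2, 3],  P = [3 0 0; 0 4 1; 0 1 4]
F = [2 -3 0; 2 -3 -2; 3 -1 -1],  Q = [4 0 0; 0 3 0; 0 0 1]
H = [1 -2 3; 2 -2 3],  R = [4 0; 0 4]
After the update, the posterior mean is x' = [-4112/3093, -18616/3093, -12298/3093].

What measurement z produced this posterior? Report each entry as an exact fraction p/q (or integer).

z = [-2, -2]

x̄ = F·x = [-6, -12, -5]
P̄ = F·P·Fᵀ + Q = [52 54 33; 54 79 43; 33 43 38]
S = H·P̄·Hᵀ + R = [180 219; 219 318]
K = P̄·Hᵀ·S⁻¹ = [-2377/3093 2561/3093; -1039/1031 2915/3093; -132/1031 1187/3093]
x' − x̄ = [14446/3093, 18500/3093, 3167/3093] = K·y
y = (KᵀK)⁻¹·Kᵀ·(x' − x̄) = [-5, 1]
z = y + H·x̄ = [-5, 1] + [3, -3] = [-2, -2]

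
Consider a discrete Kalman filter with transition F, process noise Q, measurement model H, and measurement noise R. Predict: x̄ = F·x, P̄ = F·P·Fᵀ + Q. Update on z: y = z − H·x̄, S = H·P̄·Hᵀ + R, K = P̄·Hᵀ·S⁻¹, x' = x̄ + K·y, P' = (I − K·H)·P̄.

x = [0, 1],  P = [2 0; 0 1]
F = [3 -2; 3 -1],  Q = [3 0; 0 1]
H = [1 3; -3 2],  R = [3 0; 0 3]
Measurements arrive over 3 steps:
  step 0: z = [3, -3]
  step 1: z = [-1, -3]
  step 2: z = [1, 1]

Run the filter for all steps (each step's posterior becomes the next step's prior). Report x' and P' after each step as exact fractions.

step 0: x' = [16917/13279, 7761/13279], P' = [4125/13279 1080/13279; 1080/13279 3180/13279]
step 1: x' = [2938559/4365399, -414728/1455133], P' = [884009/2910266 110031/1455133; 110031/1455133 334047/1455133]
step 2: x' = [30756356/945263895, 290821549/630175930], P' = [95690207/315087965 23809152/315087965; 23809152/315087965 144569379/630175930]

step 0: x̄ = F·x = [-2, -1]
step 0: P̄ = F·P·Fᵀ + Q = [25 20; 20 20]
step 0: y = z − H·x̄ = [8, -7]
step 0: S = H·P̄·Hᵀ + R = [328 -95; -95 68]
step 0: K = P̄·Hᵀ·S⁻¹ = [2455/13279 -3405/13279; 3540/13279 1040/13279]
step 0: x' = x̄ + K·y = [16917/13279, 7761/13279]
step 0: P' = (I − K·H)·P̄ = [4125/13279 1080/13279; 1080/13279 3180/13279]
step 1: x̄ = F·x = [35229/13279, 42990/13279]
step 1: P̄ = F·P·Fᵀ + Q = [76722/13279 33765/13279; 33765/13279 47104/13279]
step 1: y = z − H·x̄ = [-3622/271, -20130/13279]
step 1: S = H·P̄·Hᵀ + R = [15165/271 -3753/271; -3753/271 513571/13279]
step 1: K = P̄·Hᵀ·S⁻¹ = [1544195/8730798 -737301/2910266; 370724/1455133 112667/1455133]
step 1: x' = x̄ + K·y = [2938559/4365399, -414728/1455133]
step 1: P' = (I − K·H)·P̄ = [884009/2910266 110031/1455133; 110031/1455133 334047/1455133]
step 2: x̄ = F·x = [3768015/1455133, 3353287/1455133]
step 2: P̄ = F·P·Fᵀ + Q = [16718511/2910266 7311711/2910266; 7311711/2910266 10214069/2910266]
step 2: y = z − H·x̄ = [-12372743/1455133, 6052604/1455133]
step 2: S = H·P̄·Hᵀ + R = [80623098/1455133 -20026548/1455133; -20026548/1455133 112313141/2910266]
step 2: K = P̄·Hᵀ·S⁻¹ = [167117663/945263895 -79817439/315087965; 160442147/630175930 24380641/315087965]
step 2: x' = x̄ + K·y = [30756356/945263895, 290821549/630175930]
step 2: P' = (I − K·H)·P̄ = [95690207/315087965 23809152/315087965; 23809152/315087965 144569379/630175930]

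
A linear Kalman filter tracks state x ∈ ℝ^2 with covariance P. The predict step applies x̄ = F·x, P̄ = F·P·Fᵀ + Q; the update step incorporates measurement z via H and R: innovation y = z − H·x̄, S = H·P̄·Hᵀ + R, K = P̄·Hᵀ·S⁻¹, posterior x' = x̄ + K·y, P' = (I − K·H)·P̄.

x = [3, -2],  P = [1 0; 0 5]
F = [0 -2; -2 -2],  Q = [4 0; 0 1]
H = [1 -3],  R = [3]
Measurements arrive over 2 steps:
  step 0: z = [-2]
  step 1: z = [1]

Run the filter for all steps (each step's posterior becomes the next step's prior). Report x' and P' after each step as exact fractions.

step 0: x' = [80/11, 3], P' = [156/11 5; 5 25/12]
step 1: x' = [-13679/13198, -19721/26396], P' = [37824/6599 26415/13198; 26415/13198 27175/26396]

step 0: x̄ = F·x = [4, -2]
step 0: P̄ = F·P·Fᵀ + Q = [24 20; 20 25]
step 0: y = z − H·x̄ = [-12]
step 0: S = H·P̄·Hᵀ + R = [132]
step 0: K = P̄·Hᵀ·S⁻¹ = [-3/11; -5/12]
step 0: x' = x̄ + K·y = [80/11, 3]
step 0: P' = (I − K·H)·P̄ = [156/11 5; 5 25/12]
step 1: x̄ = F·x = [-6, -226/11]
step 1: P̄ = F·P·Fᵀ + Q = [37/3 85/3; 85/3 3500/33]
step 1: y = z − H·x̄ = [-601/11]
step 1: S = H·P̄·Hᵀ + R = [26396/33]
step 1: K = P̄·Hᵀ·S⁻¹ = [-1199/13198; -9565/26396]
step 1: x' = x̄ + K·y = [-13679/13198, -19721/26396]
step 1: P' = (I − K·H)·P̄ = [37824/6599 26415/13198; 26415/13198 27175/26396]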